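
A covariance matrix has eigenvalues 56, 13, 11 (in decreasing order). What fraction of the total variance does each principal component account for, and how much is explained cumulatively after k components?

Step 1 — total variance = trace(Sigma) = Σ λ_i = 56 + 13 + 11 = 80.

Step 2 — fraction explained by component i = λ_i / Σ λ:
  PC1: 56/80 = 0.7
  PC2: 13/80 = 0.1625
  PC3: 11/80 = 0.1375

Step 3 — cumulative fraction after k components = (λ_1 + ... + λ_k) / Σ λ:
  k = 1: 56/80 = 0.7
  k = 2: (56 + 13)/80 = 69/80 = 0.8625
  k = 3: (56 + 13 + 11)/80 = 80/80 = 1

Summary (fraction, with percent):

explained: PC1 0.7 (70%), PC2 0.1625 (16.25%), PC3 0.1375 (13.75%);  cumulative: 0.7, 0.8625, 1


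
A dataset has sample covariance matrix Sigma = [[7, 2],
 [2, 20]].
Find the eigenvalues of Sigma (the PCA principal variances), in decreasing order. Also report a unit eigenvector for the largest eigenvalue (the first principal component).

Step 1 — characteristic polynomial of 2×2 Sigma:
  det(Sigma - λI) = λ² - trace · λ + det = 0.
  trace = 7 + 20 = 27, det = 7·20 - (2)² = 136.
Step 2 — discriminant:
  Δ = trace² - 4·det = 729 - 544 = 185.
Step 3 — eigenvalues:
  λ = (trace ± √Δ)/2 = (27 ± 13.6015)/2,
  λ_1 = 20.3007,  λ_2 = 6.6993.

Step 4 — unit eigenvector for λ_1: solve (Sigma - λ_1 I)v = 0. First row:
  (7 - 20.3007)·v_x + (2)·v_y = 0, i.e. (-13.3007)·v_x + (2)·v_y = 0,
  so v ∝ (b, λ_1 - a) = (2, 13.3007) = u.
  ||u|| = √((2)² + (13.3007)²) = √(180.9096) ≈ 13.4503,
  v_1 = u/||u|| ≈ (0.1487, 0.9889) (||v_1|| = 1).

λ_1 = 20.3007,  λ_2 = 6.6993;  v_1 ≈ (0.1487, 0.9889)


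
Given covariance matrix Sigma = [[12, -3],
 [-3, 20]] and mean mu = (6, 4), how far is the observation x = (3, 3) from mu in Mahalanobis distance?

Step 1 — centre the observation: (x - mu) = (-3, -1).

Step 2 — invert Sigma. det(Sigma) = 12·20 - (-3)² = 231.
  Sigma^{-1} = (1/det) · [[d, -b], [-b, a]] = [[0.0866, 0.013],
 [0.013, 0.0519]].

Step 3 — form the quadratic (x - mu)^T · Sigma^{-1} · (x - mu):
  Sigma^{-1} · (x - mu) = (-0.2727, -0.0909).
  (x - mu)^T · [Sigma^{-1} · (x - mu)] = (-3)·(-0.2727) + (-1)·(-0.0909) = 0.9091.

Step 4 — take square root: d = √(0.9091) ≈ 0.9535.

d(x, mu) = √(0.9091) ≈ 0.9535


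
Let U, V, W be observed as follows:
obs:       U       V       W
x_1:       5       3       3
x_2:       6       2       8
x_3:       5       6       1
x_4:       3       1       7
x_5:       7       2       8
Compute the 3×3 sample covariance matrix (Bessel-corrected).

Step 1 — column means:
  mean(U) = (5 + 6 + 5 + 3 + 7) / 5 = 26/5 = 5.2
  mean(V) = (3 + 2 + 6 + 1 + 2) / 5 = 14/5 = 2.8
  mean(W) = (3 + 8 + 1 + 7 + 8) / 5 = 27/5 = 5.4

Step 2 — sample covariance S[i,j] = (1/(n-1)) · Σ_k (x_{k,i} - mean_i) · (x_{k,j} - mean_j), with n-1 = 4.
  S[U,U] = ((-0.2)·(-0.2) + (0.8)·(0.8) + (-0.2)·(-0.2) + (-2.2)·(-2.2) + (1.8)·(1.8)) / 4 = 8.8/4 = 2.2
  S[U,V] = ((-0.2)·(0.2) + (0.8)·(-0.8) + (-0.2)·(3.2) + (-2.2)·(-1.8) + (1.8)·(-0.8)) / 4 = 1.2/4 = 0.3
  S[U,W] = ((-0.2)·(-2.4) + (0.8)·(2.6) + (-0.2)·(-4.4) + (-2.2)·(1.6) + (1.8)·(2.6)) / 4 = 4.6/4 = 1.15
  S[V,V] = ((0.2)·(0.2) + (-0.8)·(-0.8) + (3.2)·(3.2) + (-1.8)·(-1.8) + (-0.8)·(-0.8)) / 4 = 14.8/4 = 3.7
  S[V,W] = ((0.2)·(-2.4) + (-0.8)·(2.6) + (3.2)·(-4.4) + (-1.8)·(1.6) + (-0.8)·(2.6)) / 4 = -21.6/4 = -5.4
  S[W,W] = ((-2.4)·(-2.4) + (2.6)·(2.6) + (-4.4)·(-4.4) + (1.6)·(1.6) + (2.6)·(2.6)) / 4 = 41.2/4 = 10.3

S is symmetric (S[j,i] = S[i,j]). Assembling:

S = [[2.2, 0.3, 1.15],
 [0.3, 3.7, -5.4],
 [1.15, -5.4, 10.3]]


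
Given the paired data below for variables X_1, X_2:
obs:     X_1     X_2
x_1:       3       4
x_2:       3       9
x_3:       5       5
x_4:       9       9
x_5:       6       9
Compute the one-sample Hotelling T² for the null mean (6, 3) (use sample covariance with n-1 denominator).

Step 1 — sample mean vector:
  mean(X_1) = (3 + 3 + 5 + 9 + 6) / 5 = 26/5 = 5.2
  mean(X_2) = (4 + 9 + 5 + 9 + 9) / 5 = 36/5 = 7.2
  x̄ = (5.2, 7.2),  deviation x̄ - mu_0 = (5.2, 7.2) - (6, 3) = (-0.8, 4.2).

Step 2 — sample covariance matrix, S[i,j] = (1/(n-1)) · Σ_k (x_{k,i} - mean_i) · (x_{k,j} - mean_j), divisor n-1 = 4:
  S[X_1,X_1] = ((-2.2)·(-2.2) + (-2.2)·(-2.2) + (-0.2)·(-0.2) + (3.8)·(3.8) + (0.8)·(0.8)) / 4 = 24.8/4 = 6.2
  S[X_1,X_2] = ((-2.2)·(-3.2) + (-2.2)·(1.8) + (-0.2)·(-2.2) + (3.8)·(1.8) + (0.8)·(1.8)) / 4 = 11.8/4 = 2.95
  S[X_2,X_2] = ((-3.2)·(-3.2) + (1.8)·(1.8) + (-2.2)·(-2.2) + (1.8)·(1.8) + (1.8)·(1.8)) / 4 = 24.8/4 = 6.2
  S = [[6.2, 2.95],
 [2.95, 6.2]].

Step 3 — invert S. det(S) = 6.2·6.2 - (2.95)² = 29.7375.
  S^{-1} = (1/det) · [[d, -b], [-b, a]] = [[0.2085, -0.0992],
 [-0.0992, 0.2085]].

Step 4 — quadratic form (x̄ - mu_0)^T · S^{-1} · (x̄ - mu_0):
  S^{-1} · (x̄ - mu_0) = (-0.5834, 0.955),
  (x̄ - mu_0)^T · [...] = (-0.8)·(-0.5834) + (4.2)·(0.955) = 4.4778.

Step 5 — scale by n: T² = 5 · 4.4778 = 22.3892.

T² ≈ 22.3892


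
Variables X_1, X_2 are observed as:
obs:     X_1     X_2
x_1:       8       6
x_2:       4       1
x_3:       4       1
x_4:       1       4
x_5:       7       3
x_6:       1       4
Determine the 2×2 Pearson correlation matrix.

Step 1 — column means:
  mean(X_1) = (8 + 4 + 4 + 1 + 7 + 1) / 6 = 25/6 = 4.1667
  mean(X_2) = (6 + 1 + 1 + 4 + 3 + 4) / 6 = 19/6 = 3.1667

Step 2 — sample variances and covariances s[i,j] = (1/(n-1)) · Σ_k (x_{k,i} - mean_i) · (x_{k,j} - mean_j), with n-1 = 5:
  s[X_1,X_1] = ((3.8333)·(3.8333) + (-0.1667)·(-0.1667) + (-0.1667)·(-0.1667) + (-3.1667)·(-3.1667) + (2.8333)·(2.8333) + (-3.1667)·(-3.1667)) / 5 = 42.8333/5 = 8.5667
  s[X_1,X_2] = ((3.8333)·(2.8333) + (-0.1667)·(-2.1667) + (-0.1667)·(-2.1667) + (-3.1667)·(0.8333) + (2.8333)·(-0.1667) + (-3.1667)·(0.8333)) / 5 = 5.8333/5 = 1.1667
  s[X_2,X_2] = ((2.8333)·(2.8333) + (-2.1667)·(-2.1667) + (-2.1667)·(-2.1667) + (0.8333)·(0.8333) + (-0.1667)·(-0.1667) + (0.8333)·(0.8333)) / 5 = 18.8333/5 = 3.7667
  Sample standard deviations s_i = √(s[i,i]):
  s(X_1) = √(8.5667) = 2.9269
  s(X_2) = √(3.7667) = 1.9408

Step 3 — r_{ij} = s_{ij} / (s_i · s_j):
  r[X_1,X_1] = 1 (diagonal).
  r[X_1,X_2] = 1.1667 / (2.9269 · 1.9408) = 1.1667 / 5.6805 = 0.2054
  r[X_2,X_2] = 1 (diagonal).

R is symmetric with unit diagonal. Assembling:

R = [[1, 0.2054],
 [0.2054, 1]]


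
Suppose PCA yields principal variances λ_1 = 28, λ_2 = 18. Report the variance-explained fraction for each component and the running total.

Step 1 — total variance = trace(Sigma) = Σ λ_i = 28 + 18 = 46.

Step 2 — fraction explained by component i = λ_i / Σ λ:
  PC1: 28/46 = 0.6087
  PC2: 18/46 = 0.3913

Step 3 — cumulative fraction after k components = (λ_1 + ... + λ_k) / Σ λ:
  k = 1: 28/46 = 0.6087
  k = 2: (28 + 18)/46 = 46/46 = 1

Summary (fraction, with percent):

explained: PC1 0.6087 (60.87%), PC2 0.3913 (39.13%);  cumulative: 0.6087, 1


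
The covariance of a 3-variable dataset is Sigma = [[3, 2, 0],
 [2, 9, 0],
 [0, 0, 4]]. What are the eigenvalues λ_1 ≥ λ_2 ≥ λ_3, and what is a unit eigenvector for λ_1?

Step 1 — characteristic polynomial p(λ) = det(λI - Sigma) = λ³ - tr·λ² + c_1·λ - det, where tr = trace, c_1 = sum of the principal 2×2 minors, det = det(Sigma):
  tr = 3 + 9 + 4 = 16,
  c_1 = (3·9 - (2)²) + (3·4 - (0)²) + (9·4 - (0)²) = 23 + 12 + 36 = 71,
  det = 3·(9·4 - (0)²) - (2)·((2)·4 - (0)·(0)) + (0)·((2)·(0) - 9·(0)) = 3·(36) - (2)·(8) + (0)·(0) = 92.
  So p(λ) = λ³ - 16λ² + 71λ - 92.
Step 2 — look for an integer root (rational root theorem: any rational root is an integer divisor of 92). Testing λ = 4:
  p(4) = 64 - 256 + 284 - 92 = 0  ✓
  Dividing out (λ - 4): p(λ) = (λ - 4)(λ² - 12λ + 23).
Step 3 — remaining eigenvalues from the quadratic λ² - 12λ + 23 = 0:
  Δ = 12² - 4·23 = 144 - 92 = 52,  λ = (12 ± √52)/2 = (12 ± 7.2111)/2 ≈ 9.6056 or 2.3944.
  Sorted: λ_1 = 9.6056,  λ_2 = 4,  λ_3 = 2.3944  (check: sum = 16 = tr ✓).

Step 4 — unit eigenvector for λ_1 ≈ 9.6056: v spans the null space of (Sigma - λ_1 I), whose rows are
  r_1 = (-6.6056, 2, 0),  r_2 = (2, -0.6056, 0),  r_3 = (0, 0, -5.6056).
  v is orthogonal to every row, so take v ∝ r_1 × r_3 = ((2)·(-5.6056) - (0)·(0), (0)·(0) - (-6.6056)·(-5.6056), (-6.6056)·(0) - (2)·(0)) ≈ (-11.2111, -37.0278, 0).
  Rescale (multiply by -1 so the first nonzero entry is positive): u = (11.2111, 37.0278, 0).
  ||u|| = √((11.2111)² + (37.0278)² + (0)²) = √(1496.7436) ≈ 38.6878,  v_1 = u/||u|| ≈ (0.2898, 0.9571, 0) (||v_1|| = 1).

λ_1 = 9.6056,  λ_2 = 4,  λ_3 = 2.3944;  v_1 ≈ (0.2898, 0.9571, 0)


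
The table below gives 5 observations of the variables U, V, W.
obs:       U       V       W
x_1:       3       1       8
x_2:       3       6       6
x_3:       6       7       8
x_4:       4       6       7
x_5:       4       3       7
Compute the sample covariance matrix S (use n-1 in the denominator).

Step 1 — column means:
  mean(U) = (3 + 3 + 6 + 4 + 4) / 5 = 20/5 = 4
  mean(V) = (1 + 6 + 7 + 6 + 3) / 5 = 23/5 = 4.6
  mean(W) = (8 + 6 + 8 + 7 + 7) / 5 = 36/5 = 7.2

Step 2 — sample covariance S[i,j] = (1/(n-1)) · Σ_k (x_{k,i} - mean_i) · (x_{k,j} - mean_j), with n-1 = 4.
  S[U,U] = ((-1)·(-1) + (-1)·(-1) + (2)·(2) + (0)·(0) + (0)·(0)) / 4 = 6/4 = 1.5
  S[U,V] = ((-1)·(-3.6) + (-1)·(1.4) + (2)·(2.4) + (0)·(1.4) + (0)·(-1.6)) / 4 = 7/4 = 1.75
  S[U,W] = ((-1)·(0.8) + (-1)·(-1.2) + (2)·(0.8) + (0)·(-0.2) + (0)·(-0.2)) / 4 = 2/4 = 0.5
  S[V,V] = ((-3.6)·(-3.6) + (1.4)·(1.4) + (2.4)·(2.4) + (1.4)·(1.4) + (-1.6)·(-1.6)) / 4 = 25.2/4 = 6.3
  S[V,W] = ((-3.6)·(0.8) + (1.4)·(-1.2) + (2.4)·(0.8) + (1.4)·(-0.2) + (-1.6)·(-0.2)) / 4 = -2.6/4 = -0.65
  S[W,W] = ((0.8)·(0.8) + (-1.2)·(-1.2) + (0.8)·(0.8) + (-0.2)·(-0.2) + (-0.2)·(-0.2)) / 4 = 2.8/4 = 0.7

S is symmetric (S[j,i] = S[i,j]). Assembling:

S = [[1.5, 1.75, 0.5],
 [1.75, 6.3, -0.65],
 [0.5, -0.65, 0.7]]


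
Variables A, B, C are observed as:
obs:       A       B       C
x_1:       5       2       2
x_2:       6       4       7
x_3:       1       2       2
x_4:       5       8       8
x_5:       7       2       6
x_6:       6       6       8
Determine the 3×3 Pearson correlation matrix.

Step 1 — column means:
  mean(A) = (5 + 6 + 1 + 5 + 7 + 6) / 6 = 30/6 = 5
  mean(B) = (2 + 4 + 2 + 8 + 2 + 6) / 6 = 24/6 = 4
  mean(C) = (2 + 7 + 2 + 8 + 6 + 8) / 6 = 33/6 = 5.5

Step 2 — sample variances and covariances s[i,j] = (1/(n-1)) · Σ_k (x_{k,i} - mean_i) · (x_{k,j} - mean_j), with n-1 = 5:
  s[A,A] = ((0)·(0) + (1)·(1) + (-4)·(-4) + (0)·(0) + (2)·(2) + (1)·(1)) / 5 = 22/5 = 4.4
  s[A,B] = ((0)·(-2) + (1)·(0) + (-4)·(-2) + (0)·(4) + (2)·(-2) + (1)·(2)) / 5 = 6/5 = 1.2
  s[A,C] = ((0)·(-3.5) + (1)·(1.5) + (-4)·(-3.5) + (0)·(2.5) + (2)·(0.5) + (1)·(2.5)) / 5 = 19/5 = 3.8
  s[B,B] = ((-2)·(-2) + (0)·(0) + (-2)·(-2) + (4)·(4) + (-2)·(-2) + (2)·(2)) / 5 = 32/5 = 6.4
  s[B,C] = ((-2)·(-3.5) + (0)·(1.5) + (-2)·(-3.5) + (4)·(2.5) + (-2)·(0.5) + (2)·(2.5)) / 5 = 28/5 = 5.6
  s[C,C] = ((-3.5)·(-3.5) + (1.5)·(1.5) + (-3.5)·(-3.5) + (2.5)·(2.5) + (0.5)·(0.5) + (2.5)·(2.5)) / 5 = 39.5/5 = 7.9
  Sample standard deviations s_i = √(s[i,i]):
  s(A) = √(4.4) = 2.0976
  s(B) = √(6.4) = 2.5298
  s(C) = √(7.9) = 2.8107

Step 3 — r_{ij} = s_{ij} / (s_i · s_j):
  r[A,A] = 1 (diagonal).
  r[A,B] = 1.2 / (2.0976 · 2.5298) = 1.2 / 5.3066 = 0.2261
  r[A,C] = 3.8 / (2.0976 · 2.8107) = 3.8 / 5.8958 = 0.6445
  r[B,B] = 1 (diagonal).
  r[B,C] = 5.6 / (2.5298 · 2.8107) = 5.6 / 7.1106 = 0.7876
  r[C,C] = 1 (diagonal).

R is symmetric with unit diagonal. Assembling:

R = [[1, 0.2261, 0.6445],
 [0.2261, 1, 0.7876],
 [0.6445, 0.7876, 1]]


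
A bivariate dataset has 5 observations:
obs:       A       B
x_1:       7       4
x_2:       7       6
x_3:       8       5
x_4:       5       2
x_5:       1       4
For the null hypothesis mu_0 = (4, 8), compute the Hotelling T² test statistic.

Step 1 — sample mean vector:
  mean(A) = (7 + 7 + 8 + 5 + 1) / 5 = 28/5 = 5.6
  mean(B) = (4 + 6 + 5 + 2 + 4) / 5 = 21/5 = 4.2
  x̄ = (5.6, 4.2),  deviation x̄ - mu_0 = (5.6, 4.2) - (4, 8) = (1.6, -3.8).

Step 2 — sample covariance matrix, S[i,j] = (1/(n-1)) · Σ_k (x_{k,i} - mean_i) · (x_{k,j} - mean_j), divisor n-1 = 4:
  S[A,A] = ((1.4)·(1.4) + (1.4)·(1.4) + (2.4)·(2.4) + (-0.6)·(-0.6) + (-4.6)·(-4.6)) / 4 = 31.2/4 = 7.8
  S[A,B] = ((1.4)·(-0.2) + (1.4)·(1.8) + (2.4)·(0.8) + (-0.6)·(-2.2) + (-4.6)·(-0.2)) / 4 = 6.4/4 = 1.6
  S[B,B] = ((-0.2)·(-0.2) + (1.8)·(1.8) + (0.8)·(0.8) + (-2.2)·(-2.2) + (-0.2)·(-0.2)) / 4 = 8.8/4 = 2.2
  S = [[7.8, 1.6],
 [1.6, 2.2]].

Step 3 — invert S. det(S) = 7.8·2.2 - (1.6)² = 14.6.
  S^{-1} = (1/det) · [[d, -b], [-b, a]] = [[0.1507, -0.1096],
 [-0.1096, 0.5342]].

Step 4 — quadratic form (x̄ - mu_0)^T · S^{-1} · (x̄ - mu_0):
  S^{-1} · (x̄ - mu_0) = (0.6575, -2.2055),
  (x̄ - mu_0)^T · [...] = (1.6)·(0.6575) + (-3.8)·(-2.2055) = 9.4329.

Step 5 — scale by n: T² = 5 · 9.4329 = 47.1644.

T² ≈ 47.1644


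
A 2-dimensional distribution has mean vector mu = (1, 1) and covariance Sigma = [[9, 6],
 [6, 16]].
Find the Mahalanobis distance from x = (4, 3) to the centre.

Step 1 — centre the observation: (x - mu) = (3, 2).

Step 2 — invert Sigma. det(Sigma) = 9·16 - (6)² = 108.
  Sigma^{-1} = (1/det) · [[d, -b], [-b, a]] = [[0.1481, -0.0556],
 [-0.0556, 0.0833]].

Step 3 — form the quadratic (x - mu)^T · Sigma^{-1} · (x - mu):
  Sigma^{-1} · (x - mu) = (0.3333, 0).
  (x - mu)^T · [Sigma^{-1} · (x - mu)] = (3)·(0.3333) + (2)·(0) = 1.

Step 4 — take square root: d = √(1) ≈ 1.

d(x, mu) = √(1) ≈ 1


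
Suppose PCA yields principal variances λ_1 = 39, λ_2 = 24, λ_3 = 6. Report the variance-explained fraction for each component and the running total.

Step 1 — total variance = trace(Sigma) = Σ λ_i = 39 + 24 + 6 = 69.

Step 2 — fraction explained by component i = λ_i / Σ λ:
  PC1: 39/69 = 0.5652
  PC2: 24/69 = 0.3478
  PC3: 6/69 = 0.087

Step 3 — cumulative fraction after k components = (λ_1 + ... + λ_k) / Σ λ:
  k = 1: 39/69 = 0.5652
  k = 2: (39 + 24)/69 = 63/69 = 0.913
  k = 3: (39 + 24 + 6)/69 = 69/69 = 1

Summary (fraction, with percent):

explained: PC1 0.5652 (56.52%), PC2 0.3478 (34.78%), PC3 0.087 (8.7%);  cumulative: 0.5652, 0.913, 1


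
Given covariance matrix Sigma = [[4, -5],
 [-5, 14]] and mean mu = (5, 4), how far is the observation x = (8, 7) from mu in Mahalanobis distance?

Step 1 — centre the observation: (x - mu) = (3, 3).

Step 2 — invert Sigma. det(Sigma) = 4·14 - (-5)² = 31.
  Sigma^{-1} = (1/det) · [[d, -b], [-b, a]] = [[0.4516, 0.1613],
 [0.1613, 0.129]].

Step 3 — form the quadratic (x - mu)^T · Sigma^{-1} · (x - mu):
  Sigma^{-1} · (x - mu) = (1.8387, 0.871).
  (x - mu)^T · [Sigma^{-1} · (x - mu)] = (3)·(1.8387) + (3)·(0.871) = 8.129.

Step 4 — take square root: d = √(8.129) ≈ 2.8511.

d(x, mu) = √(8.129) ≈ 2.8511


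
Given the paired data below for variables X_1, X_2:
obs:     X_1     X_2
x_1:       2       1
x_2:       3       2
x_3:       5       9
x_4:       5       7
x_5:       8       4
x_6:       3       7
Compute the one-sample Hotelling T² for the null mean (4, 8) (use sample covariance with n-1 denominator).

Step 1 — sample mean vector:
  mean(X_1) = (2 + 3 + 5 + 5 + 8 + 3) / 6 = 26/6 = 4.3333
  mean(X_2) = (1 + 2 + 9 + 7 + 4 + 7) / 6 = 30/6 = 5
  x̄ = (4.3333, 5),  deviation x̄ - mu_0 = (4.3333, 5) - (4, 8) = (0.3333, -3).

Step 2 — sample covariance matrix, S[i,j] = (1/(n-1)) · Σ_k (x_{k,i} - mean_i) · (x_{k,j} - mean_j), divisor n-1 = 5:
  S[X_1,X_1] = ((-2.3333)·(-2.3333) + (-1.3333)·(-1.3333) + (0.6667)·(0.6667) + (0.6667)·(0.6667) + (3.6667)·(3.6667) + (-1.3333)·(-1.3333)) / 5 = 23.3333/5 = 4.6667
  S[X_1,X_2] = ((-2.3333)·(-4) + (-1.3333)·(-3) + (0.6667)·(4) + (0.6667)·(2) + (3.6667)·(-1) + (-1.3333)·(2)) / 5 = 11/5 = 2.2
  S[X_2,X_2] = ((-4)·(-4) + (-3)·(-3) + (4)·(4) + (2)·(2) + (-1)·(-1) + (2)·(2)) / 5 = 50/5 = 10
  S = [[4.6667, 2.2],
 [2.2, 10]].

Step 3 — invert S. det(S) = 4.6667·10 - (2.2)² = 41.8267.
  S^{-1} = (1/det) · [[d, -b], [-b, a]] = [[0.2391, -0.0526],
 [-0.0526, 0.1116]].

Step 4 — quadratic form (x̄ - mu_0)^T · S^{-1} · (x̄ - mu_0):
  S^{-1} · (x̄ - mu_0) = (0.2375, -0.3522),
  (x̄ - mu_0)^T · [...] = (0.3333)·(0.2375) + (-3)·(-0.3522) = 1.1359.

Step 5 — scale by n: T² = 6 · 1.1359 = 6.8154.

T² ≈ 6.8154


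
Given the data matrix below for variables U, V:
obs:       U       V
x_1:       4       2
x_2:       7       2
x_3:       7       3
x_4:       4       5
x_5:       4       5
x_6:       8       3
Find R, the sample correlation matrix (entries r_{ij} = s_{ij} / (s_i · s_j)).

Step 1 — column means:
  mean(U) = (4 + 7 + 7 + 4 + 4 + 8) / 6 = 34/6 = 5.6667
  mean(V) = (2 + 2 + 3 + 5 + 5 + 3) / 6 = 20/6 = 3.3333

Step 2 — sample variances and covariances s[i,j] = (1/(n-1)) · Σ_k (x_{k,i} - mean_i) · (x_{k,j} - mean_j), with n-1 = 5:
  s[U,U] = ((-1.6667)·(-1.6667) + (1.3333)·(1.3333) + (1.3333)·(1.3333) + (-1.6667)·(-1.6667) + (-1.6667)·(-1.6667) + (2.3333)·(2.3333)) / 5 = 17.3333/5 = 3.4667
  s[U,V] = ((-1.6667)·(-1.3333) + (1.3333)·(-1.3333) + (1.3333)·(-0.3333) + (-1.6667)·(1.6667) + (-1.6667)·(1.6667) + (2.3333)·(-0.3333)) / 5 = -6.3333/5 = -1.2667
  s[V,V] = ((-1.3333)·(-1.3333) + (-1.3333)·(-1.3333) + (-0.3333)·(-0.3333) + (1.6667)·(1.6667) + (1.6667)·(1.6667) + (-0.3333)·(-0.3333)) / 5 = 9.3333/5 = 1.8667
  Sample standard deviations s_i = √(s[i,i]):
  s(U) = √(3.4667) = 1.8619
  s(V) = √(1.8667) = 1.3663

Step 3 — r_{ij} = s_{ij} / (s_i · s_j):
  r[U,U] = 1 (diagonal).
  r[U,V] = -1.2667 / (1.8619 · 1.3663) = -1.2667 / 2.5438 = -0.4979
  r[V,V] = 1 (diagonal).

R is symmetric with unit diagonal. Assembling:

R = [[1, -0.4979],
 [-0.4979, 1]]


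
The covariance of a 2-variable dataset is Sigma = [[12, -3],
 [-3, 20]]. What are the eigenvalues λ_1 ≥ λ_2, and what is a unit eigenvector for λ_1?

Step 1 — characteristic polynomial of 2×2 Sigma:
  det(Sigma - λI) = λ² - trace · λ + det = 0.
  trace = 12 + 20 = 32, det = 12·20 - (-3)² = 231.
Step 2 — discriminant:
  Δ = trace² - 4·det = 1024 - 924 = 100.
Step 3 — eigenvalues:
  λ = (trace ± √Δ)/2 = (32 ± 10)/2,
  λ_1 = 21,  λ_2 = 11.

Step 4 — unit eigenvector for λ_1: solve (Sigma - λ_1 I)v = 0. First row:
  (12 - 21)·v_x + (-3)·v_y = 0, i.e. (-9)·v_x + (-3)·v_y = 0,
  so v ∝ (b, λ_1 - a) = (-3, 9); multiply by -1 so the first entry is positive: u = (3, -9).
  ||u|| = √((3)² + (-9)²) = √(90) ≈ 9.4868,
  v_1 = u/||u|| ≈ (0.3162, -0.9487) (||v_1|| = 1).

λ_1 = 21,  λ_2 = 11;  v_1 ≈ (0.3162, -0.9487)


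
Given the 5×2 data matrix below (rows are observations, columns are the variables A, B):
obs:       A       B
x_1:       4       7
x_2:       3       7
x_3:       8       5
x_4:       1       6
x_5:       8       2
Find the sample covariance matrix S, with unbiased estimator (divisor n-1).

Step 1 — column means:
  mean(A) = (4 + 3 + 8 + 1 + 8) / 5 = 24/5 = 4.8
  mean(B) = (7 + 7 + 5 + 6 + 2) / 5 = 27/5 = 5.4

Step 2 — sample covariance S[i,j] = (1/(n-1)) · Σ_k (x_{k,i} - mean_i) · (x_{k,j} - mean_j), with n-1 = 4.
  S[A,A] = ((-0.8)·(-0.8) + (-1.8)·(-1.8) + (3.2)·(3.2) + (-3.8)·(-3.8) + (3.2)·(3.2)) / 4 = 38.8/4 = 9.7
  S[A,B] = ((-0.8)·(1.6) + (-1.8)·(1.6) + (3.2)·(-0.4) + (-3.8)·(0.6) + (3.2)·(-3.4)) / 4 = -18.6/4 = -4.65
  S[B,B] = ((1.6)·(1.6) + (1.6)·(1.6) + (-0.4)·(-0.4) + (0.6)·(0.6) + (-3.4)·(-3.4)) / 4 = 17.2/4 = 4.3

S is symmetric (S[j,i] = S[i,j]). Assembling:

S = [[9.7, -4.65],
 [-4.65, 4.3]]


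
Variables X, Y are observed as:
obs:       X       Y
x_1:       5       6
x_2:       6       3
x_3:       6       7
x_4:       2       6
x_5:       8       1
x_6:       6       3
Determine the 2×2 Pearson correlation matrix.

Step 1 — column means:
  mean(X) = (5 + 6 + 6 + 2 + 8 + 6) / 6 = 33/6 = 5.5
  mean(Y) = (6 + 3 + 7 + 6 + 1 + 3) / 6 = 26/6 = 4.3333

Step 2 — sample variances and covariances s[i,j] = (1/(n-1)) · Σ_k (x_{k,i} - mean_i) · (x_{k,j} - mean_j), with n-1 = 5:
  s[X,X] = ((-0.5)·(-0.5) + (0.5)·(0.5) + (0.5)·(0.5) + (-3.5)·(-3.5) + (2.5)·(2.5) + (0.5)·(0.5)) / 5 = 19.5/5 = 3.9
  s[X,Y] = ((-0.5)·(1.6667) + (0.5)·(-1.3333) + (0.5)·(2.6667) + (-3.5)·(1.6667) + (2.5)·(-3.3333) + (0.5)·(-1.3333)) / 5 = -15/5 = -3
  s[Y,Y] = ((1.6667)·(1.6667) + (-1.3333)·(-1.3333) + (2.6667)·(2.6667) + (1.6667)·(1.6667) + (-3.3333)·(-3.3333) + (-1.3333)·(-1.3333)) / 5 = 27.3333/5 = 5.4667
  Sample standard deviations s_i = √(s[i,i]):
  s(X) = √(3.9) = 1.9748
  s(Y) = √(5.4667) = 2.3381

Step 3 — r_{ij} = s_{ij} / (s_i · s_j):
  r[X,X] = 1 (diagonal).
  r[X,Y] = -3 / (1.9748 · 2.3381) = -3 / 4.6174 = -0.6497
  r[Y,Y] = 1 (diagonal).

R is symmetric with unit diagonal. Assembling:

R = [[1, -0.6497],
 [-0.6497, 1]]


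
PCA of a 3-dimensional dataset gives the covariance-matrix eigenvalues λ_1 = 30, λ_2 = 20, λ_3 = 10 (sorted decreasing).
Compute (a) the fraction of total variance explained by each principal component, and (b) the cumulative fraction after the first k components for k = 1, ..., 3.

Step 1 — total variance = trace(Sigma) = Σ λ_i = 30 + 20 + 10 = 60.

Step 2 — fraction explained by component i = λ_i / Σ λ:
  PC1: 30/60 = 0.5
  PC2: 20/60 = 0.3333
  PC3: 10/60 = 0.1667

Step 3 — cumulative fraction after k components = (λ_1 + ... + λ_k) / Σ λ:
  k = 1: 30/60 = 0.5
  k = 2: (30 + 20)/60 = 50/60 = 0.8333
  k = 3: (30 + 20 + 10)/60 = 60/60 = 1

Summary (fraction, with percent):

explained: PC1 0.5 (50%), PC2 0.3333 (33.33%), PC3 0.1667 (16.67%);  cumulative: 0.5, 0.8333, 1


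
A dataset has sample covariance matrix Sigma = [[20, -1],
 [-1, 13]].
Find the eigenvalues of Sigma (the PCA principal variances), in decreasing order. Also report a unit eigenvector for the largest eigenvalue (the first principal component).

Step 1 — characteristic polynomial of 2×2 Sigma:
  det(Sigma - λI) = λ² - trace · λ + det = 0.
  trace = 20 + 13 = 33, det = 20·13 - (-1)² = 259.
Step 2 — discriminant:
  Δ = trace² - 4·det = 1089 - 1036 = 53.
Step 3 — eigenvalues:
  λ = (trace ± √Δ)/2 = (33 ± 7.2801)/2,
  λ_1 = 20.1401,  λ_2 = 12.8599.

Step 4 — unit eigenvector for λ_1: solve (Sigma - λ_1 I)v = 0. First row:
  (20 - 20.1401)·v_x + (-1)·v_y = 0, i.e. (-0.1401)·v_x + (-1)·v_y = 0,
  so v ∝ (b, λ_1 - a) = (-1, 0.1401); multiply by -1 so the first entry is positive: u = (1, -0.1401).
  ||u|| = √((1)² + (-0.1401)²) = √(1.0196) ≈ 1.0098,
  v_1 = u/||u|| ≈ (0.9903, -0.1387) (||v_1|| = 1).

λ_1 = 20.1401,  λ_2 = 12.8599;  v_1 ≈ (0.9903, -0.1387)


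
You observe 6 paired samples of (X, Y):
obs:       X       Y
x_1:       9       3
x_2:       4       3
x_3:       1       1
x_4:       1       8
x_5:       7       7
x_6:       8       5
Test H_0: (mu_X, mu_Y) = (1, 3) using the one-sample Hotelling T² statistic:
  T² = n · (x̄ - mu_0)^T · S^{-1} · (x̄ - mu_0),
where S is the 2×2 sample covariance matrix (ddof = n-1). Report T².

Step 1 — sample mean vector:
  mean(X) = (9 + 4 + 1 + 1 + 7 + 8) / 6 = 30/6 = 5
  mean(Y) = (3 + 3 + 1 + 8 + 7 + 5) / 6 = 27/6 = 4.5
  x̄ = (5, 4.5),  deviation x̄ - mu_0 = (5, 4.5) - (1, 3) = (4, 1.5).

Step 2 — sample covariance matrix, S[i,j] = (1/(n-1)) · Σ_k (x_{k,i} - mean_i) · (x_{k,j} - mean_j), divisor n-1 = 5:
  S[X,X] = ((4)·(4) + (-1)·(-1) + (-4)·(-4) + (-4)·(-4) + (2)·(2) + (3)·(3)) / 5 = 62/5 = 12.4
  S[X,Y] = ((4)·(-1.5) + (-1)·(-1.5) + (-4)·(-3.5) + (-4)·(3.5) + (2)·(2.5) + (3)·(0.5)) / 5 = 2/5 = 0.4
  S[Y,Y] = ((-1.5)·(-1.5) + (-1.5)·(-1.5) + (-3.5)·(-3.5) + (3.5)·(3.5) + (2.5)·(2.5) + (0.5)·(0.5)) / 5 = 35.5/5 = 7.1
  S = [[12.4, 0.4],
 [0.4, 7.1]].

Step 3 — invert S. det(S) = 12.4·7.1 - (0.4)² = 87.88.
  S^{-1} = (1/det) · [[d, -b], [-b, a]] = [[0.0808, -0.0046],
 [-0.0046, 0.1411]].

Step 4 — quadratic form (x̄ - mu_0)^T · S^{-1} · (x̄ - mu_0):
  S^{-1} · (x̄ - mu_0) = (0.3163, 0.1934),
  (x̄ - mu_0)^T · [...] = (4)·(0.3163) + (1.5)·(0.1934) = 1.5555.

Step 5 — scale by n: T² = 6 · 1.5555 = 9.3332.

T² ≈ 9.3332


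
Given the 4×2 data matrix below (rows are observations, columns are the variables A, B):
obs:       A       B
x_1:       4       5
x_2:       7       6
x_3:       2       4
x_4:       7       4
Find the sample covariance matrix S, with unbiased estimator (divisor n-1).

Step 1 — column means:
  mean(A) = (4 + 7 + 2 + 7) / 4 = 20/4 = 5
  mean(B) = (5 + 6 + 4 + 4) / 4 = 19/4 = 4.75

Step 2 — sample covariance S[i,j] = (1/(n-1)) · Σ_k (x_{k,i} - mean_i) · (x_{k,j} - mean_j), with n-1 = 3.
  S[A,A] = ((-1)·(-1) + (2)·(2) + (-3)·(-3) + (2)·(2)) / 3 = 18/3 = 6
  S[A,B] = ((-1)·(0.25) + (2)·(1.25) + (-3)·(-0.75) + (2)·(-0.75)) / 3 = 3/3 = 1
  S[B,B] = ((0.25)·(0.25) + (1.25)·(1.25) + (-0.75)·(-0.75) + (-0.75)·(-0.75)) / 3 = 2.75/3 = 0.9167

S is symmetric (S[j,i] = S[i,j]). Assembling:

S = [[6, 1],
 [1, 0.9167]]


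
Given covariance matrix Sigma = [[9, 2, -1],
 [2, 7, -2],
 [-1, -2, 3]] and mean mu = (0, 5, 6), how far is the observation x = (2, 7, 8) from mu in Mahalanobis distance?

Step 1 — centre the observation: (x - mu) = (2, 2, 2).

Step 2 — invert Sigma (cofactor / det for 3×3, or solve directly):
  Sigma^{-1} = [[0.1197, -0.0282, 0.0211],
 [-0.0282, 0.1831, 0.1127],
 [0.0211, 0.1127, 0.4155]].

Step 3 — form the quadratic (x - mu)^T · Sigma^{-1} · (x - mu):
  Sigma^{-1} · (x - mu) = (0.2254, 0.5352, 1.0986).
  (x - mu)^T · [Sigma^{-1} · (x - mu)] = (2)·(0.2254) + (2)·(0.5352) + (2)·(1.0986) = 3.7183.

Step 4 — take square root: d = √(3.7183) ≈ 1.9283.

d(x, mu) = √(3.7183) ≈ 1.9283


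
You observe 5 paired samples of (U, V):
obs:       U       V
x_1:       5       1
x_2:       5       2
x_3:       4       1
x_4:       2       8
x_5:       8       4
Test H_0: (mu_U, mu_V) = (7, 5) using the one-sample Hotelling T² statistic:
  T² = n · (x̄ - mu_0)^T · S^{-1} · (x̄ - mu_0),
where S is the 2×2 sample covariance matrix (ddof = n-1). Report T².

Step 1 — sample mean vector:
  mean(U) = (5 + 5 + 4 + 2 + 8) / 5 = 24/5 = 4.8
  mean(V) = (1 + 2 + 1 + 8 + 4) / 5 = 16/5 = 3.2
  x̄ = (4.8, 3.2),  deviation x̄ - mu_0 = (4.8, 3.2) - (7, 5) = (-2.2, -1.8).

Step 2 — sample covariance matrix, S[i,j] = (1/(n-1)) · Σ_k (x_{k,i} - mean_i) · (x_{k,j} - mean_j), divisor n-1 = 4:
  S[U,U] = ((0.2)·(0.2) + (0.2)·(0.2) + (-0.8)·(-0.8) + (-2.8)·(-2.8) + (3.2)·(3.2)) / 4 = 18.8/4 = 4.7
  S[U,V] = ((0.2)·(-2.2) + (0.2)·(-1.2) + (-0.8)·(-2.2) + (-2.8)·(4.8) + (3.2)·(0.8)) / 4 = -9.8/4 = -2.45
  S[V,V] = ((-2.2)·(-2.2) + (-1.2)·(-1.2) + (-2.2)·(-2.2) + (4.8)·(4.8) + (0.8)·(0.8)) / 4 = 34.8/4 = 8.7
  S = [[4.7, -2.45],
 [-2.45, 8.7]].

Step 3 — invert S. det(S) = 4.7·8.7 - (-2.45)² = 34.8875.
  S^{-1} = (1/det) · [[d, -b], [-b, a]] = [[0.2494, 0.0702],
 [0.0702, 0.1347]].

Step 4 — quadratic form (x̄ - mu_0)^T · S^{-1} · (x̄ - mu_0):
  S^{-1} · (x̄ - mu_0) = (-0.675, -0.397),
  (x̄ - mu_0)^T · [...] = (-2.2)·(-0.675) + (-1.8)·(-0.397) = 2.1996.

Step 5 — scale by n: T² = 5 · 2.1996 = 10.9982.

T² ≈ 10.9982


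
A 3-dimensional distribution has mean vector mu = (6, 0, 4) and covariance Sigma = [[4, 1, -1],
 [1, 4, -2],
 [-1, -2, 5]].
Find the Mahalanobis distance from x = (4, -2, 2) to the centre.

Step 1 — centre the observation: (x - mu) = (-2, -2, -2).

Step 2 — invert Sigma (cofactor / det for 3×3, or solve directly):
  Sigma^{-1} = [[0.2712, -0.0508, 0.0339],
 [-0.0508, 0.322, 0.1186],
 [0.0339, 0.1186, 0.2542]].

Step 3 — form the quadratic (x - mu)^T · Sigma^{-1} · (x - mu):
  Sigma^{-1} · (x - mu) = (-0.5085, -0.7797, -0.8136).
  (x - mu)^T · [Sigma^{-1} · (x - mu)] = (-2)·(-0.5085) + (-2)·(-0.7797) + (-2)·(-0.8136) = 4.2034.

Step 4 — take square root: d = √(4.2034) ≈ 2.0502.

d(x, mu) = √(4.2034) ≈ 2.0502


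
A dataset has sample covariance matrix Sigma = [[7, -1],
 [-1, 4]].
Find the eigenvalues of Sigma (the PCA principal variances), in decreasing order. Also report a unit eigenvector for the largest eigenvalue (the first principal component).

Step 1 — characteristic polynomial of 2×2 Sigma:
  det(Sigma - λI) = λ² - trace · λ + det = 0.
  trace = 7 + 4 = 11, det = 7·4 - (-1)² = 27.
Step 2 — discriminant:
  Δ = trace² - 4·det = 121 - 108 = 13.
Step 3 — eigenvalues:
  λ = (trace ± √Δ)/2 = (11 ± 3.6056)/2,
  λ_1 = 7.3028,  λ_2 = 3.6972.

Step 4 — unit eigenvector for λ_1: solve (Sigma - λ_1 I)v = 0. First row:
  (7 - 7.3028)·v_x + (-1)·v_y = 0, i.e. (-0.3028)·v_x + (-1)·v_y = 0,
  so v ∝ (b, λ_1 - a) = (-1, 0.3028); multiply by -1 so the first entry is positive: u = (1, -0.3028).
  ||u|| = √((1)² + (-0.3028)²) = √(1.0917) ≈ 1.0448,
  v_1 = u/||u|| ≈ (0.9571, -0.2898) (||v_1|| = 1).

λ_1 = 7.3028,  λ_2 = 3.6972;  v_1 ≈ (0.9571, -0.2898)


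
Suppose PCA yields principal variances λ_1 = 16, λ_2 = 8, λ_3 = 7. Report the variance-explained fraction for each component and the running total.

Step 1 — total variance = trace(Sigma) = Σ λ_i = 16 + 8 + 7 = 31.

Step 2 — fraction explained by component i = λ_i / Σ λ:
  PC1: 16/31 = 0.5161
  PC2: 8/31 = 0.2581
  PC3: 7/31 = 0.2258

Step 3 — cumulative fraction after k components = (λ_1 + ... + λ_k) / Σ λ:
  k = 1: 16/31 = 0.5161
  k = 2: (16 + 8)/31 = 24/31 = 0.7742
  k = 3: (16 + 8 + 7)/31 = 31/31 = 1

Summary (fraction, with percent):

explained: PC1 0.5161 (51.61%), PC2 0.2581 (25.81%), PC3 0.2258 (22.58%);  cumulative: 0.5161, 0.7742, 1


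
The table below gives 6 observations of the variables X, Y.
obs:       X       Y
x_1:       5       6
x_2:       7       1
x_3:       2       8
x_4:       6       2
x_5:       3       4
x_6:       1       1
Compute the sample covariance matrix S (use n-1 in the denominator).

Step 1 — column means:
  mean(X) = (5 + 7 + 2 + 6 + 3 + 1) / 6 = 24/6 = 4
  mean(Y) = (6 + 1 + 8 + 2 + 4 + 1) / 6 = 22/6 = 3.6667

Step 2 — sample covariance S[i,j] = (1/(n-1)) · Σ_k (x_{k,i} - mean_i) · (x_{k,j} - mean_j), with n-1 = 5.
  S[X,X] = ((1)·(1) + (3)·(3) + (-2)·(-2) + (2)·(2) + (-1)·(-1) + (-3)·(-3)) / 5 = 28/5 = 5.6
  S[X,Y] = ((1)·(2.3333) + (3)·(-2.6667) + (-2)·(4.3333) + (2)·(-1.6667) + (-1)·(0.3333) + (-3)·(-2.6667)) / 5 = -10/5 = -2
  S[Y,Y] = ((2.3333)·(2.3333) + (-2.6667)·(-2.6667) + (4.3333)·(4.3333) + (-1.6667)·(-1.6667) + (0.3333)·(0.3333) + (-2.6667)·(-2.6667)) / 5 = 41.3333/5 = 8.2667

S is symmetric (S[j,i] = S[i,j]). Assembling:

S = [[5.6, -2],
 [-2, 8.2667]]


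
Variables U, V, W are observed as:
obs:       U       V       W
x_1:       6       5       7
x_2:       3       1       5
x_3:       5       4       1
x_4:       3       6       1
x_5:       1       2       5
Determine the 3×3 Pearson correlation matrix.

Step 1 — column means:
  mean(U) = (6 + 3 + 5 + 3 + 1) / 5 = 18/5 = 3.6
  mean(V) = (5 + 1 + 4 + 6 + 2) / 5 = 18/5 = 3.6
  mean(W) = (7 + 5 + 1 + 1 + 5) / 5 = 19/5 = 3.8

Step 2 — sample variances and covariances s[i,j] = (1/(n-1)) · Σ_k (x_{k,i} - mean_i) · (x_{k,j} - mean_j), with n-1 = 4:
  s[U,U] = ((2.4)·(2.4) + (-0.6)·(-0.6) + (1.4)·(1.4) + (-0.6)·(-0.6) + (-2.6)·(-2.6)) / 4 = 15.2/4 = 3.8
  s[U,V] = ((2.4)·(1.4) + (-0.6)·(-2.6) + (1.4)·(0.4) + (-0.6)·(2.4) + (-2.6)·(-1.6)) / 4 = 8.2/4 = 2.05
  s[U,W] = ((2.4)·(3.2) + (-0.6)·(1.2) + (1.4)·(-2.8) + (-0.6)·(-2.8) + (-2.6)·(1.2)) / 4 = 1.6/4 = 0.4
  s[V,V] = ((1.4)·(1.4) + (-2.6)·(-2.6) + (0.4)·(0.4) + (2.4)·(2.4) + (-1.6)·(-1.6)) / 4 = 17.2/4 = 4.3
  s[V,W] = ((1.4)·(3.2) + (-2.6)·(1.2) + (0.4)·(-2.8) + (2.4)·(-2.8) + (-1.6)·(1.2)) / 4 = -8.4/4 = -2.1
  s[W,W] = ((3.2)·(3.2) + (1.2)·(1.2) + (-2.8)·(-2.8) + (-2.8)·(-2.8) + (1.2)·(1.2)) / 4 = 28.8/4 = 7.2
  Sample standard deviations s_i = √(s[i,i]):
  s(U) = √(3.8) = 1.9494
  s(V) = √(4.3) = 2.0736
  s(W) = √(7.2) = 2.6833

Step 3 — r_{ij} = s_{ij} / (s_i · s_j):
  r[U,U] = 1 (diagonal).
  r[U,V] = 2.05 / (1.9494 · 2.0736) = 2.05 / 4.0423 = 0.5071
  r[U,W] = 0.4 / (1.9494 · 2.6833) = 0.4 / 5.2307 = 0.0765
  r[V,V] = 1 (diagonal).
  r[V,W] = -2.1 / (2.0736 · 2.6833) = -2.1 / 5.5642 = -0.3774
  r[W,W] = 1 (diagonal).

R is symmetric with unit diagonal. Assembling:

R = [[1, 0.5071, 0.0765],
 [0.5071, 1, -0.3774],
 [0.0765, -0.3774, 1]]


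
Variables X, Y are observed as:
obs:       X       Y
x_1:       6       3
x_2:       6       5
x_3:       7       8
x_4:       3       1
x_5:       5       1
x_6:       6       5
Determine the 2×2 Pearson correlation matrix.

Step 1 — column means:
  mean(X) = (6 + 6 + 7 + 3 + 5 + 6) / 6 = 33/6 = 5.5
  mean(Y) = (3 + 5 + 8 + 1 + 1 + 5) / 6 = 23/6 = 3.8333

Step 2 — sample variances and covariances s[i,j] = (1/(n-1)) · Σ_k (x_{k,i} - mean_i) · (x_{k,j} - mean_j), with n-1 = 5:
  s[X,X] = ((0.5)·(0.5) + (0.5)·(0.5) + (1.5)·(1.5) + (-2.5)·(-2.5) + (-0.5)·(-0.5) + (0.5)·(0.5)) / 5 = 9.5/5 = 1.9
  s[X,Y] = ((0.5)·(-0.8333) + (0.5)·(1.1667) + (1.5)·(4.1667) + (-2.5)·(-2.8333) + (-0.5)·(-2.8333) + (0.5)·(1.1667)) / 5 = 15.5/5 = 3.1
  s[Y,Y] = ((-0.8333)·(-0.8333) + (1.1667)·(1.1667) + (4.1667)·(4.1667) + (-2.8333)·(-2.8333) + (-2.8333)·(-2.8333) + (1.1667)·(1.1667)) / 5 = 36.8333/5 = 7.3667
  Sample standard deviations s_i = √(s[i,i]):
  s(X) = √(1.9) = 1.3784
  s(Y) = √(7.3667) = 2.7142

Step 3 — r_{ij} = s_{ij} / (s_i · s_j):
  r[X,X] = 1 (diagonal).
  r[X,Y] = 3.1 / (1.3784 · 2.7142) = 3.1 / 3.7412 = 0.8286
  r[Y,Y] = 1 (diagonal).

R is symmetric with unit diagonal. Assembling:

R = [[1, 0.8286],
 [0.8286, 1]]


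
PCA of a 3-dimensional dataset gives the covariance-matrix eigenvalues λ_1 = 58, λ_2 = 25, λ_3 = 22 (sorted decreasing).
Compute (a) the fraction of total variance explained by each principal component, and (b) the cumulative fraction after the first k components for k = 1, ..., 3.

Step 1 — total variance = trace(Sigma) = Σ λ_i = 58 + 25 + 22 = 105.

Step 2 — fraction explained by component i = λ_i / Σ λ:
  PC1: 58/105 = 0.5524
  PC2: 25/105 = 0.2381
  PC3: 22/105 = 0.2095

Step 3 — cumulative fraction after k components = (λ_1 + ... + λ_k) / Σ λ:
  k = 1: 58/105 = 0.5524
  k = 2: (58 + 25)/105 = 83/105 = 0.7905
  k = 3: (58 + 25 + 22)/105 = 105/105 = 1

Summary (fraction, with percent):

explained: PC1 0.5524 (55.24%), PC2 0.2381 (23.81%), PC3 0.2095 (20.95%);  cumulative: 0.5524, 0.7905, 1


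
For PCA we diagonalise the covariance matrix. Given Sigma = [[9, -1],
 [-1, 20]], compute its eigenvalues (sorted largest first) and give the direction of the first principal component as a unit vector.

Step 1 — characteristic polynomial of 2×2 Sigma:
  det(Sigma - λI) = λ² - trace · λ + det = 0.
  trace = 9 + 20 = 29, det = 9·20 - (-1)² = 179.
Step 2 — discriminant:
  Δ = trace² - 4·det = 841 - 716 = 125.
Step 3 — eigenvalues:
  λ = (trace ± √Δ)/2 = (29 ± 11.1803)/2,
  λ_1 = 20.0902,  λ_2 = 8.9098.

Step 4 — unit eigenvector for λ_1: solve (Sigma - λ_1 I)v = 0. First row:
  (9 - 20.0902)·v_x + (-1)·v_y = 0, i.e. (-11.0902)·v_x + (-1)·v_y = 0,
  so v ∝ (b, λ_1 - a) = (-1, 11.0902); multiply by -1 so the first entry is positive: u = (1, -11.0902).
  ||u|| = √((1)² + (-11.0902)²) = √(123.9919) ≈ 11.1352,
  v_1 = u/||u|| ≈ (0.0898, -0.996) (||v_1|| = 1).

λ_1 = 20.0902,  λ_2 = 8.9098;  v_1 ≈ (0.0898, -0.996)


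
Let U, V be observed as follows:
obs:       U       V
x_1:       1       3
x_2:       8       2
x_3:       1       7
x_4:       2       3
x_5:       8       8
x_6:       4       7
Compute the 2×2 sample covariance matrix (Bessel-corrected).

Step 1 — column means:
  mean(U) = (1 + 8 + 1 + 2 + 8 + 4) / 6 = 24/6 = 4
  mean(V) = (3 + 2 + 7 + 3 + 8 + 7) / 6 = 30/6 = 5

Step 2 — sample covariance S[i,j] = (1/(n-1)) · Σ_k (x_{k,i} - mean_i) · (x_{k,j} - mean_j), with n-1 = 5.
  S[U,U] = ((-3)·(-3) + (4)·(4) + (-3)·(-3) + (-2)·(-2) + (4)·(4) + (0)·(0)) / 5 = 54/5 = 10.8
  S[U,V] = ((-3)·(-2) + (4)·(-3) + (-3)·(2) + (-2)·(-2) + (4)·(3) + (0)·(2)) / 5 = 4/5 = 0.8
  S[V,V] = ((-2)·(-2) + (-3)·(-3) + (2)·(2) + (-2)·(-2) + (3)·(3) + (2)·(2)) / 5 = 34/5 = 6.8

S is symmetric (S[j,i] = S[i,j]). Assembling:

S = [[10.8, 0.8],
 [0.8, 6.8]]


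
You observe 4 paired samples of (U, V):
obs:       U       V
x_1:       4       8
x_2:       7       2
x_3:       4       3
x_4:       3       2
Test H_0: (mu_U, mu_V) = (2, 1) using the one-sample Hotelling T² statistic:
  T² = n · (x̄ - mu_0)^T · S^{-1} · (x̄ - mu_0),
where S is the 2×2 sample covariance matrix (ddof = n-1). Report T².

Step 1 — sample mean vector:
  mean(U) = (4 + 7 + 4 + 3) / 4 = 18/4 = 4.5
  mean(V) = (8 + 2 + 3 + 2) / 4 = 15/4 = 3.75
  x̄ = (4.5, 3.75),  deviation x̄ - mu_0 = (4.5, 3.75) - (2, 1) = (2.5, 2.75).

Step 2 — sample covariance matrix, S[i,j] = (1/(n-1)) · Σ_k (x_{k,i} - mean_i) · (x_{k,j} - mean_j), divisor n-1 = 3:
  S[U,U] = ((-0.5)·(-0.5) + (2.5)·(2.5) + (-0.5)·(-0.5) + (-1.5)·(-1.5)) / 3 = 9/3 = 3
  S[U,V] = ((-0.5)·(4.25) + (2.5)·(-1.75) + (-0.5)·(-0.75) + (-1.5)·(-1.75)) / 3 = -3.5/3 = -1.1667
  S[V,V] = ((4.25)·(4.25) + (-1.75)·(-1.75) + (-0.75)·(-0.75) + (-1.75)·(-1.75)) / 3 = 24.75/3 = 8.25
  S = [[3, -1.1667],
 [-1.1667, 8.25]].

Step 3 — invert S. det(S) = 3·8.25 - (-1.1667)² = 23.3889.
  S^{-1} = (1/det) · [[d, -b], [-b, a]] = [[0.3527, 0.0499],
 [0.0499, 0.1283]].

Step 4 — quadratic form (x̄ - mu_0)^T · S^{-1} · (x̄ - mu_0):
  S^{-1} · (x̄ - mu_0) = (1.019, 0.4774),
  (x̄ - mu_0)^T · [...] = (2.5)·(1.019) + (2.75)·(0.4774) = 3.8605.

Step 5 — scale by n: T² = 4 · 3.8605 = 15.4418.

T² ≈ 15.4418


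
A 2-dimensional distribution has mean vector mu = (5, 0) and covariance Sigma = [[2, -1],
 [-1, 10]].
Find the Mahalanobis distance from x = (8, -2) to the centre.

Step 1 — centre the observation: (x - mu) = (3, -2).

Step 2 — invert Sigma. det(Sigma) = 2·10 - (-1)² = 19.
  Sigma^{-1} = (1/det) · [[d, -b], [-b, a]] = [[0.5263, 0.0526],
 [0.0526, 0.1053]].

Step 3 — form the quadratic (x - mu)^T · Sigma^{-1} · (x - mu):
  Sigma^{-1} · (x - mu) = (1.4737, -0.0526).
  (x - mu)^T · [Sigma^{-1} · (x - mu)] = (3)·(1.4737) + (-2)·(-0.0526) = 4.5263.

Step 4 — take square root: d = √(4.5263) ≈ 2.1275.

d(x, mu) = √(4.5263) ≈ 2.1275


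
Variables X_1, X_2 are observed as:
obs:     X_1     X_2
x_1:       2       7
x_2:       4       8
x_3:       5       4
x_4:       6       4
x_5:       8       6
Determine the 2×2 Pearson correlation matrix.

Step 1 — column means:
  mean(X_1) = (2 + 4 + 5 + 6 + 8) / 5 = 25/5 = 5
  mean(X_2) = (7 + 8 + 4 + 4 + 6) / 5 = 29/5 = 5.8

Step 2 — sample variances and covariances s[i,j] = (1/(n-1)) · Σ_k (x_{k,i} - mean_i) · (x_{k,j} - mean_j), with n-1 = 4:
  s[X_1,X_1] = ((-3)·(-3) + (-1)·(-1) + (0)·(0) + (1)·(1) + (3)·(3)) / 4 = 20/4 = 5
  s[X_1,X_2] = ((-3)·(1.2) + (-1)·(2.2) + (0)·(-1.8) + (1)·(-1.8) + (3)·(0.2)) / 4 = -7/4 = -1.75
  s[X_2,X_2] = ((1.2)·(1.2) + (2.2)·(2.2) + (-1.8)·(-1.8) + (-1.8)·(-1.8) + (0.2)·(0.2)) / 4 = 12.8/4 = 3.2
  Sample standard deviations s_i = √(s[i,i]):
  s(X_1) = √(5) = 2.2361
  s(X_2) = √(3.2) = 1.7889

Step 3 — r_{ij} = s_{ij} / (s_i · s_j):
  r[X_1,X_1] = 1 (diagonal).
  r[X_1,X_2] = -1.75 / (2.2361 · 1.7889) = -1.75 / 4 = -0.4375
  r[X_2,X_2] = 1 (diagonal).

R is symmetric with unit diagonal. Assembling:

R = [[1, -0.4375],
 [-0.4375, 1]]


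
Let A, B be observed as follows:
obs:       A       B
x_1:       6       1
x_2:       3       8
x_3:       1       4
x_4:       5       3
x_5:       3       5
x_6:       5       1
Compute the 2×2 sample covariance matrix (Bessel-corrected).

Step 1 — column means:
  mean(A) = (6 + 3 + 1 + 5 + 3 + 5) / 6 = 23/6 = 3.8333
  mean(B) = (1 + 8 + 4 + 3 + 5 + 1) / 6 = 22/6 = 3.6667

Step 2 — sample covariance S[i,j] = (1/(n-1)) · Σ_k (x_{k,i} - mean_i) · (x_{k,j} - mean_j), with n-1 = 5.
  S[A,A] = ((2.1667)·(2.1667) + (-0.8333)·(-0.8333) + (-2.8333)·(-2.8333) + (1.1667)·(1.1667) + (-0.8333)·(-0.8333) + (1.1667)·(1.1667)) / 5 = 16.8333/5 = 3.3667
  S[A,B] = ((2.1667)·(-2.6667) + (-0.8333)·(4.3333) + (-2.8333)·(0.3333) + (1.1667)·(-0.6667) + (-0.8333)·(1.3333) + (1.1667)·(-2.6667)) / 5 = -15.3333/5 = -3.0667
  S[B,B] = ((-2.6667)·(-2.6667) + (4.3333)·(4.3333) + (0.3333)·(0.3333) + (-0.6667)·(-0.6667) + (1.3333)·(1.3333) + (-2.6667)·(-2.6667)) / 5 = 35.3333/5 = 7.0667

S is symmetric (S[j,i] = S[i,j]). Assembling:

S = [[3.3667, -3.0667],
 [-3.0667, 7.0667]]
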